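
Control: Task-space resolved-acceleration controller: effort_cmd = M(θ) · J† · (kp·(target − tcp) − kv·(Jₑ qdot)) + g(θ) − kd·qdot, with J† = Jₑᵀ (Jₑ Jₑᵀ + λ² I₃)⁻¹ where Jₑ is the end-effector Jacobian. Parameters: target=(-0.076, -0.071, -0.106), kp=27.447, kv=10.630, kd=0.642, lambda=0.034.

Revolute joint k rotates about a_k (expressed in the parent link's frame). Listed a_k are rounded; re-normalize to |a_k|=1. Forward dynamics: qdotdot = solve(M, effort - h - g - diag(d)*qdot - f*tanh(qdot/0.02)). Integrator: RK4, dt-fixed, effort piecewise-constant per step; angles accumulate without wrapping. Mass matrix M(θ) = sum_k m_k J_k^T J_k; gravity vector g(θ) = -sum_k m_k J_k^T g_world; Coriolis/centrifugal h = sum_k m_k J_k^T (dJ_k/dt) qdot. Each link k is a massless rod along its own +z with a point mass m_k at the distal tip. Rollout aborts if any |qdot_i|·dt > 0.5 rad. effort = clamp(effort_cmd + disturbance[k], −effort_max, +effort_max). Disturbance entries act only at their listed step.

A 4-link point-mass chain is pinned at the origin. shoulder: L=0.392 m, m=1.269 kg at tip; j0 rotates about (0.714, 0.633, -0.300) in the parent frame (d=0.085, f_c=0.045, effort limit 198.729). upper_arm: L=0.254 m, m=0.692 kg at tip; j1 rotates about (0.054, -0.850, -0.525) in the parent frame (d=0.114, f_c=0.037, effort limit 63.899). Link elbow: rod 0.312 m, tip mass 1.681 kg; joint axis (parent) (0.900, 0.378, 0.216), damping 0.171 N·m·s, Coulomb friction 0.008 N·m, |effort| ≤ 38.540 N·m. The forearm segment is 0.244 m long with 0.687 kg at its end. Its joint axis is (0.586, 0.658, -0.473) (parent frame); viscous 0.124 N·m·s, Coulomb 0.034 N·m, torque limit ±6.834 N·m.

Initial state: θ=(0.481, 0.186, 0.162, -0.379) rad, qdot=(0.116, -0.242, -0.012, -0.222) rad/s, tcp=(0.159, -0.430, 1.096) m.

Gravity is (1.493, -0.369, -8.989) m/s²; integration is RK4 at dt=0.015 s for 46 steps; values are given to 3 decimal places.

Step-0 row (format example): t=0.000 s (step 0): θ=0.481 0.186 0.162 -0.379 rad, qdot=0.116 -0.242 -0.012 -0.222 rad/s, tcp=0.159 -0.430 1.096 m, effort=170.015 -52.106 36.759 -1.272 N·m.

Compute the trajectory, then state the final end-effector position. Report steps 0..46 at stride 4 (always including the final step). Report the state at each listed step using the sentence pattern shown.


t=0.060 s (step 4): θ=0.707 0.259 -0.042 -0.714 rad, qdot=6.237 3.275 -5.510 -5.349 rad/s, tcp=0.187 -0.443 1.041 m, effort=-4.775 10.997 2.948 -0.097 N·m.
t=0.120 s (step 8): θ=1.079 0.529 -0.269 -0.987 rad, qdot=5.782 5.168 -1.799 -4.083 rad/s, tcp=0.246 -0.480 0.903 m, effort=-53.370 22.115 -3.905 -0.641 N·m.
t=0.180 s (step 12): θ=1.387 0.826 -0.288 -1.214 rad, qdot=4.483 4.491 0.771 -3.460 rad/s, tcp=0.284 -0.519 0.764 m, effort=-49.737 19.113 -1.799 -0.519 N·m.
t=0.240 s (step 16): θ=1.622 1.059 -0.212 -1.406 rad, qdot=3.439 3.337 1.591 -2.985 rad/s, tcp=0.298 -0.545 0.651 m, effort=-39.692 15.526 0.141 -0.380 N·m.
t=0.300 s (step 20): θ=1.808 1.237 -0.107 -1.575 rad, qdot=2.804 2.654 1.849 -2.662 rad/s, tcp=0.294 -0.555 0.560 m, effort=-31.982 12.750 1.299 -0.198 N·m.
t=0.360 s (step 24): θ=1.965 1.385 0.009 -1.725 rad, qdot=2.448 2.316 2.030 -2.366 rad/s, tcp=0.283 -0.552 0.485 m, effort=-26.689 10.626 1.947 -0.048 N·m.
t=0.420 s (step 28): θ=2.105 1.517 0.136 -1.858 rad, qdot=2.241 2.114 2.208 -2.067 rad/s, tcp=0.266 -0.538 0.421 m, effort=-22.891 8.877 2.278 0.069 N·m.
t=0.480 s (step 32): θ=2.235 1.639 0.273 -1.973 rad, qdot=2.102 1.942 2.351 -1.776 rad/s, tcp=0.246 -0.518 0.364 m, effort=-20.028 7.354 2.374 0.174 N·m.
t=0.540 s (step 36): θ=2.358 1.750 0.417 -2.072 rad, qdot=1.987 1.767 2.424 -1.512 rad/s, tcp=0.225 -0.492 0.313 m, effort=-17.790 6.019 2.280 0.279 N·m.
t=0.600 s (step 40): θ=2.474 1.851 0.563 -2.155 rad, qdot=1.876 1.588 2.416 -1.283 rad/s, tcp=0.202 -0.463 0.266 m, effort=-15.958 4.879 2.045 0.382 N·m.
t=0.660 s (step 44): θ=2.583 1.941 0.705 -2.226 rad, qdot=1.763 1.411 2.333 -1.092 rad/s, tcp=0.180 -0.432 0.223 m, effort=-14.366 3.935 1.727 0.478 N·m.
t=0.690 s (step 46): θ=2.635 1.982 0.774 -2.258 rad, qdot=1.705 1.327 2.270 -1.009 rad/s, tcp=0.168 -0.416 0.203 m.
final tcp position (m): 0.168 -0.416 0.203


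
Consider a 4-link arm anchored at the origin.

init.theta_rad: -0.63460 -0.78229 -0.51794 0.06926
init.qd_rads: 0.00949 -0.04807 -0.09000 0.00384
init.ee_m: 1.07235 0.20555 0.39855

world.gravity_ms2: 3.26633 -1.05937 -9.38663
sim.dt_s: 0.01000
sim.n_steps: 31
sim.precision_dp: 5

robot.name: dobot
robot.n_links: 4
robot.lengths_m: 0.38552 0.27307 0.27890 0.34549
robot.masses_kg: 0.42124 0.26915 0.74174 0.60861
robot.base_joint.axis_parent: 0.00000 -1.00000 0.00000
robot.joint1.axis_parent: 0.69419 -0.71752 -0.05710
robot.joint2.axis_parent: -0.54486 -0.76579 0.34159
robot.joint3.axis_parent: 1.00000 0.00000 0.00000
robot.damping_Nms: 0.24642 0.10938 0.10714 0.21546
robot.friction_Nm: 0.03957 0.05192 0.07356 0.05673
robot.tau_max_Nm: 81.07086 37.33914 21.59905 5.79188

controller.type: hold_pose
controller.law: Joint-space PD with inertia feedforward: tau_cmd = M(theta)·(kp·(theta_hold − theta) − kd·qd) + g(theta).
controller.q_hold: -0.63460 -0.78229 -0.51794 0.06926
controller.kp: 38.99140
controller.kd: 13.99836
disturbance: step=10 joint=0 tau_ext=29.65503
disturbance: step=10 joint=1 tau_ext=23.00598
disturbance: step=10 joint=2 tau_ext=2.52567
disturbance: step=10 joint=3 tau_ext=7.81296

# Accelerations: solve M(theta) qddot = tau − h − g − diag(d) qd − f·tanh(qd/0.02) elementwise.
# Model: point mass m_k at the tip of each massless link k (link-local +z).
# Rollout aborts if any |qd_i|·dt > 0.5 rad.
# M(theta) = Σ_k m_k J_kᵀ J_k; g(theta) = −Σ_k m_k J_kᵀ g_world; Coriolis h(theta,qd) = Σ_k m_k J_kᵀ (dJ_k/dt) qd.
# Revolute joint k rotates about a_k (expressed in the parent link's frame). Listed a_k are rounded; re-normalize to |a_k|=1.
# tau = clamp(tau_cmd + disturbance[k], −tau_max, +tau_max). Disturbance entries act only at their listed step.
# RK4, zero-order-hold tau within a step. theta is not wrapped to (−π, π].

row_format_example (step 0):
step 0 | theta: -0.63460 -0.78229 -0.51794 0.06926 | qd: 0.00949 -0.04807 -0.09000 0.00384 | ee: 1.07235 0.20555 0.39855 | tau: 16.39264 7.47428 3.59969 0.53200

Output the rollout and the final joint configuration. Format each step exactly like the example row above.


step 1 | theta: -0.63454 -0.78270 -0.51873 0.06930 | qd: 0.00280 -0.03467 -0.06775 0.00405 | ee: 1.07236 0.20533 0.39810 | tau: 16.31834 7.42774 3.55218 0.53595
step 2 | theta: -0.63454 -0.78300 -0.51931 0.06934 | qd: -0.00228 -0.02380 -0.04925 0.00413 | ee: 1.07238 0.20515 0.39773 | tau: 16.25068 7.38701 3.51079 0.53927
step 3 | theta: -0.63458 -0.78319 -0.51973 0.06938 | qd: -0.00590 -0.01534 -0.03413 0.00426 | ee: 1.07242 0.20501 0.39743 | tau: 16.18936 7.35202 3.47495 0.54207
step 4 | theta: -0.63465 -0.78331 -0.52001 0.06943 | qd: -0.00811 -0.00911 -0.02235 0.00419 | ee: 1.07246 0.20491 0.39719 | tau: 16.13414 7.32254 3.44454 0.54442
step 5 | theta: -0.63474 -0.78338 -0.52019 0.06947 | qd: -0.00898 -0.00490 -0.01393 0.00363 | ee: 1.07251 0.20484 0.39700 | tau: 16.08471 7.29796 3.41974 0.54627
step 6 | theta: -0.63483 -0.78342 -0.52030 0.06950 | qd: -0.00878 -0.00231 -0.00842 0.00270 | ee: 1.07255 0.20479 0.39685 | tau: 16.04074 7.27735 3.40021 0.54751
step 7 | theta: -0.63491 -0.78343 -0.52037 0.06952 | qd: -0.00792 -0.00086 -0.00497 0.00180 | ee: 1.07258 0.20476 0.39673 | tau: 16.00181 7.25980 3.38495 0.54814
step 8 | theta: -0.63498 -0.78344 -0.52040 0.06954 | qd: -0.00676 -0.00012 -0.00278 0.00110 | ee: 1.07262 0.20474 0.39664 | tau: 15.96747 7.24465 3.37288 0.54831
step 9 | theta: -0.63504 -0.78344 -0.52042 0.06954 | qd: -0.00552 0.00024 -0.00136 0.00060 | ee: 1.07264 0.20472 0.39657 | tau: 15.93728 7.23141 3.36314 0.54817
step 10 | theta: -0.63509 -0.78343 -0.52043 0.06955 | qd: -0.00433 0.00040 -0.00040 0.00024 | ee: 1.07266 0.20472 0.39652 | tau: 45.56581 30.22575 5.88083 5.79188
step 11 | theta: -0.63500 -0.78222 -0.51955 0.07143 | qd: 0.02395 0.24426 0.17211 0.36539 | ee: 1.07265 0.20403 0.39800 | tau: 11.68695 3.95320 3.00205 -0.18443
step 12 | theta: -0.63475 -0.77991 -0.51808 0.07450 | qd: 0.02556 0.21715 0.12283 0.25062 | ee: 1.07259 0.20279 0.40077 | tau: 12.16313 4.32975 3.05209 -0.08347
step 13 | theta: -0.63449 -0.77787 -0.51705 0.07656 | qd: 0.02672 0.19079 0.08290 0.16137 | ee: 1.07252 0.20176 0.40309 | tau: 12.58736 4.66508 3.09642 0.00297
step 14 | theta: -0.63422 -0.77608 -0.51639 0.07782 | qd: 0.02746 0.16575 0.05065 0.09213 | ee: 1.07244 0.20092 0.40502 | tau: 12.96517 4.96362 3.13557 0.07728
step 15 | theta: -0.63394 -0.77454 -0.51601 0.07847 | qd: 0.02766 0.14236 0.02518 0.03926 | ee: 1.07235 0.20023 0.40661 | tau: 13.30150 5.22932 3.16953 0.14136
step 16 | theta: -0.63367 -0.77323 -0.51585 0.07868 | qd: 0.02659 0.11973 0.00940 0.00833 | ee: 1.07226 0.19966 0.40791 | tau: 13.60074 5.46570 3.19643 0.19482
step 17 | theta: -0.63342 -0.77214 -0.51579 0.07872 | qd: 0.02416 0.09693 0.00405 0.00189 | ee: 1.07218 0.19921 0.40898 | tau: 13.86677 5.67591 3.21639 0.23738
step 18 | theta: -0.63319 -0.77127 -0.51576 0.07873 | qd: 0.02149 0.07648 0.00173 0.00098 | ee: 1.07210 0.19884 0.40985 | tau: 14.10307 5.86276 3.23237 0.27432
step 19 | theta: -0.63298 -0.77060 -0.51575 0.07874 | qd: 0.01890 0.05863 0.00042 0.00103 | ee: 1.07203 0.19855 0.41055 | tau: 14.31278 6.02876 3.24556 0.30719
step 20 | theta: -0.63281 -0.77009 -0.51575 0.07875 | qd: 0.01648 0.04315 -0.00041 0.00116 | ee: 1.07197 0.19832 0.41110 | tau: 14.49874 6.17611 3.25661 0.33654
step 21 | theta: -0.63265 -0.76972 -0.51576 0.07876 | qd: 0.01423 0.02985 -0.00093 0.00114 | ee: 1.07191 0.19815 0.41153 | tau: 14.66346 6.30662 3.26594 0.36270
step 22 | theta: -0.63252 -0.76948 -0.51577 0.07877 | qd: 0.01204 0.01866 -0.00118 0.00083 | ee: 1.07186 0.19804 0.41184 | tau: 14.80922 6.42157 3.27390 0.38594
step 23 | theta: -0.63241 -0.76934 -0.51578 0.07877 | qd: 0.00977 0.00962 -0.00111 0.00009 | ee: 1.07182 0.19797 0.41205 | tau: 14.93802 6.52181 3.28080 0.40638
step 24 | theta: -0.63233 -0.76928 -0.51579 0.07877 | qd: 0.00735 0.00261 -0.00070 -0.00096 | ee: 1.07179 0.19794 0.41218 | tau: 15.05164 6.60839 3.28697 0.42416
step 25 | theta: -0.63227 -0.76928 -0.51579 0.07876 | qd: 0.00491 -0.00276 -0.00008 -0.00207 | ee: 1.07176 0.19794 0.41224 | tau: 15.15167 6.68288 3.29267 0.43945
step 26 | theta: -0.63223 -0.76933 -0.51579 0.07873 | qd: 0.00258 -0.00697 0.00058 -0.00306 | ee: 1.07174 0.19797 0.41225 | tau: 15.23957 6.74710 3.29801 0.45254
step 27 | theta: -0.63221 -0.76942 -0.51578 0.07870 | qd: 0.00048 -0.01033 0.00117 -0.00386 | ee: 1.07174 0.19803 0.41220 | tau: 15.31669 6.80265 3.30305 0.46376
step 28 | theta: -0.63222 -0.76953 -0.51577 0.07865 | qd: -0.00135 -0.01308 0.00163 -0.00447 | ee: 1.07173 0.19810 0.41211 | tau: 15.38428 6.85085 3.30776 0.47338
step 29 | theta: -0.63224 -0.76968 -0.51575 0.07861 | qd: -0.00292 -0.01535 0.00198 -0.00493 | ee: 1.07174 0.19818 0.41199 | tau: 15.44345 6.89275 3.31210 0.48166
step 30 | theta: -0.63227 -0.76984 -0.51573 0.07856 | qd: -0.00424 -0.01722 0.00222 -0.00527 | ee: 1.07175 0.19828 0.41183 | tau: 15.49522 6.92923 3.31606 0.48880
step 31 | theta: -0.63232 -0.77002 -0.51570 0.07850 | qd: -0.00535 -0.01875 0.00238 -0.00551 | ee: 1.07176 0.19839 0.41165
final theta (rad): -0.63232 -0.77002 -0.51570 0.07850


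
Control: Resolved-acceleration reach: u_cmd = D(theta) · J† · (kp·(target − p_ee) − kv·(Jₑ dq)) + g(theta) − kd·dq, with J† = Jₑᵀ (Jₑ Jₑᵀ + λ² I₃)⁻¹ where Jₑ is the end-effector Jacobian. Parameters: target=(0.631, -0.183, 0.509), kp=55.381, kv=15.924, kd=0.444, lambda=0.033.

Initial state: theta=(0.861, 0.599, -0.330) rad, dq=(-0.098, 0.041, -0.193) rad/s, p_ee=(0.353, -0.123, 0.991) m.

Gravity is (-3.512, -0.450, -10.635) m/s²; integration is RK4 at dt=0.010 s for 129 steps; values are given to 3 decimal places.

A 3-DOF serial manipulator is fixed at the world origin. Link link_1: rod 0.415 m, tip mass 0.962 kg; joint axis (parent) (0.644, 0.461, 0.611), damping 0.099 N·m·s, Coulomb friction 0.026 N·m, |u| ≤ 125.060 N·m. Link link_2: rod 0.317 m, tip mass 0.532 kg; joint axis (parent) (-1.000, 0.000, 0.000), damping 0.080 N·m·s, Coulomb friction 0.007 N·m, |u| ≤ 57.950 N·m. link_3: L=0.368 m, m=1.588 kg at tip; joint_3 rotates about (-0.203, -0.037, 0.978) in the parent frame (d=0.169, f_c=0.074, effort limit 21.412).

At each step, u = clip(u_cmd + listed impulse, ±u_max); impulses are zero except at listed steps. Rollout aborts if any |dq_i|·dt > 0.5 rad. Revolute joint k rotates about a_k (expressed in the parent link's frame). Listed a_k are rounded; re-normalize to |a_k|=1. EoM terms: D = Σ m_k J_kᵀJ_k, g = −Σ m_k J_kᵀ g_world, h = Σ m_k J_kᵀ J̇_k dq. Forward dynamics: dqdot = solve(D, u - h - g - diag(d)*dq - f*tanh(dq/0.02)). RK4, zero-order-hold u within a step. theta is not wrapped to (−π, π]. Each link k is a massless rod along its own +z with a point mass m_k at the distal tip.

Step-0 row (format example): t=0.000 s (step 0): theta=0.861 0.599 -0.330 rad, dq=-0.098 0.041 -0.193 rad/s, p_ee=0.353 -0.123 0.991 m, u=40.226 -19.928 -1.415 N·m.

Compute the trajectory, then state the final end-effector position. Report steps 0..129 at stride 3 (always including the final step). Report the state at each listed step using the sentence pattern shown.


t=0.030 s (step 3): theta=0.896 0.623 -0.291 rad, dq=2.284 1.557 1.740 rad/s, p_ee=0.360 -0.121 0.984 m, u=21.067 -12.780 -1.745 N·m.
t=0.060 s (step 6): theta=0.996 0.711 -0.412 rad, dq=4.145 3.017 -0.252 rad/s, p_ee=0.380 -0.123 0.963 m, u=6.417 -6.781 -0.215 N·m.
t=0.090 s (step 9): theta=1.129 0.799 -0.388 rad, dq=4.635 2.943 1.274 rad/s, p_ee=0.406 -0.126 0.934 m, u=-0.169 -3.307 -0.616 N·m.
t=0.120 s (step 12): theta=1.271 0.890 -0.385 rad, dq=4.797 2.881 0.710 rad/s, p_ee=0.430 -0.134 0.902 m, u=-4.926 -0.909 -0.150 N·m.
t=0.150 s (step 15): theta=1.414 0.975 -0.382 rad, dq=4.646 2.572 0.807 rad/s, p_ee=0.453 -0.144 0.868 m, u=-8.358 0.662 -0.055 N·m.
t=0.180 s (step 18): theta=1.548 1.048 -0.380 rad, dq=4.291 2.237 0.342 rad/s, p_ee=0.475 -0.155 0.834 m, u=-10.620 1.626 0.240 N·m.
t=0.210 s (step 21): theta=1.670 1.111 -0.382 rad, dq=3.838 1.857 0.250 rad/s, p_ee=0.494 -0.166 0.801 m, u=-11.819 2.139 0.325 N·m.
t=0.240 s (step 24): theta=1.778 1.162 -0.380 rad, dq=3.372 1.511 0.253 rad/s, p_ee=0.512 -0.176 0.771 m, u=-12.289 2.362 0.338 N·m.
t=0.270 s (step 27): theta=1.873 1.204 -0.386 rad, dq=2.943 1.225 0.318 rad/s, p_ee=0.529 -0.185 0.744 m, u=-12.308 2.367 0.307 N·m.
t=0.300 s (step 30): theta=1.955 1.239 -0.395 rad, dq=2.564 0.997 0.385 rad/s, p_ee=0.544 -0.193 0.718 m, u=-12.103 2.261 0.266 N·m.
t=0.330 s (step 33): theta=2.027 1.268 -0.406 rad, dq=2.231 0.861 -0.012 rad/s, p_ee=0.557 -0.199 0.696 m, u=-11.853 2.113 0.433 N·m.
t=0.360 s (step 36): theta=2.090 1.291 -0.392 rad, dq=1.946 0.732 -0.094 rad/s, p_ee=0.569 -0.203 0.675 m, u=-11.530 1.916 0.438 N·m.
t=0.390 s (step 39): theta=2.144 1.309 -0.376 rad, dq=1.700 0.610 0.035 rad/s, p_ee=0.579 -0.207 0.657 m, u=-11.169 1.706 0.344 N·m.
t=0.420 s (step 42): theta=2.192 1.327 -0.381 rad, dq=1.487 0.526 -0.010 rad/s, p_ee=0.588 -0.209 0.641 m, u=-10.837 1.509 0.346 N·m.
t=0.450 s (step 45): theta=2.234 1.341 -0.372 rad, dq=1.314 0.401 0.611 rad/s, p_ee=0.596 -0.211 0.627 m, u=-10.453 1.270 0.035 N·m.
t=0.480 s (step 48): theta=2.271 1.353 -0.370 rad, dq=1.147 0.391 0.068 rad/s, p_ee=0.603 -0.213 0.614 m, u=-10.236 1.120 0.261 N·m.
t=0.510 s (step 51): theta=2.303 1.365 -0.378 rad, dq=1.008 0.372 -0.238 rad/s, p_ee=0.609 -0.214 0.603 m, u=-10.021 0.962 0.388 N·m.
t=0.540 s (step 54): theta=2.332 1.376 -0.383 rad, dq=0.890 0.315 -0.072 rad/s, p_ee=0.614 -0.215 0.593 m, u=-9.769 0.803 0.300 N·m.
t=0.570 s (step 57): theta=2.357 1.384 -0.373 rad, dq=0.800 0.220 0.646 rad/s, p_ee=0.618 -0.215 0.584 m, u=-9.489 0.607 -0.051 N·m.
t=0.600 s (step 60): theta=2.379 1.391 -0.371 rad, dq=0.698 0.244 0.033 rad/s, p_ee=0.622 -0.216 0.576 m, u=-9.381 0.518 0.215 N·m.
t=0.630 s (step 63): theta=2.399 1.399 -0.380 rad, dq=0.614 0.244 -0.248 rad/s, p_ee=0.625 -0.216 0.569 m, u=-9.258 0.417 0.337 N·m.
t=0.660 s (step 66): theta=2.417 1.404 -0.362 rad, dq=0.549 0.193 0.074 rad/s, p_ee=0.628 -0.216 0.562 m, u=-9.078 0.289 0.165 N·m.
t=0.690 s (step 69): theta=2.432 1.411 -0.378 rad, dq=0.494 0.125 0.590 rad/s, p_ee=0.630 -0.217 0.557 m, u=-8.885 0.178 -0.066 N·m.
t=0.720 s (step 72): theta=2.446 1.416 -0.376 rad, dq=0.432 0.150 0.119 rad/s, p_ee=0.632 -0.217 0.552 m, u=-8.835 0.124 0.139 N·m.
t=0.750 s (step 75): theta=2.458 1.422 -0.387 rad, dq=0.383 0.174 -0.276 rad/s, p_ee=0.634 -0.217 0.547 m, u=-8.800 0.058 0.319 N·m.
t=0.780 s (step 78): theta=2.469 1.427 -0.392 rad, dq=0.341 0.139 -0.075 rad/s, p_ee=0.636 -0.217 0.543 m, u=-8.685 -0.006 0.226 N·m.
t=0.810 s (step 81): theta=2.479 1.430 -0.383 rad, dq=0.318 0.068 0.614 rad/s, p_ee=0.637 -0.217 0.540 m, u=-8.535 -0.115 -0.102 N·m.
t=0.840 s (step 84): theta=2.488 1.433 -0.382 rad, dq=0.271 0.115 -0.060 rad/s, p_ee=0.638 -0.217 0.537 m, u=-8.548 -0.126 0.200 N·m.
t=0.870 s (step 87): theta=2.495 1.435 -0.373 rad, dq=0.251 0.044 0.616 rad/s, p_ee=0.639 -0.217 0.534 m, u=-8.404 -0.210 -0.121 N·m.
t=0.900 s (step 90): theta=2.502 1.440 -0.394 rad, dq=0.211 0.090 -0.052 rad/s, p_ee=0.640 -0.217 0.532 m, u=-8.424 -0.195 0.199 N·m.
t=0.930 s (step 93): theta=2.508 1.442 -0.386 rad, dq=0.201 0.033 0.543 rad/s, p_ee=0.640 -0.217 0.529 m, u=-8.315 -0.276 -0.084 N·m.
t=0.960 s (step 96): theta=2.514 1.444 -0.384 rad, dq=0.172 0.061 0.131 rad/s, p_ee=0.641 -0.217 0.528 m, u=-8.323 -0.284 0.099 N·m.
t=0.990 s (step 99): theta=2.518 1.447 -0.398 rad, dq=0.164 0.021 0.536 rad/s, p_ee=0.641 -0.218 0.526 m, u=-8.247 -0.338 -0.078 N·m.
t=1.020 s (step 102): theta=2.523 1.449 -0.396 rad, dq=0.137 0.075 -0.136 rad/s, p_ee=0.642 -0.218 0.524 m, u=-8.304 -0.335 0.225 N·m.
t=1.050 s (step 105): theta=2.527 1.450 -0.380 rad, dq=0.121 0.075 -0.193 rad/s, p_ee=0.642 -0.218 0.523 m, u=-8.282 -0.365 0.234 N·m.
t=1.080 s (step 108): theta=2.531 1.450 -0.359 rad, dq=0.104 0.060 -0.130 rad/s, p_ee=0.642 -0.217 0.522 m, u=-8.232 -0.383 0.187 N·m.
t=1.110 s (step 111): theta=2.534 1.449 -0.338 rad, dq=0.079 0.097 -0.628 rad/s, p_ee=0.642 -0.217 0.521 m, u=-8.247 -0.368 0.395 N·m.
t=1.140 s (step 114): theta=2.536 1.451 -0.348 rad, dq=0.046 -0.048 0.525 rad/s, p_ee=0.643 -0.217 0.520 m, u=-7.944 -0.333 -0.116 N·m.
t=1.170 s (step 117): theta=2.537 1.453 -0.377 rad, dq=0.046 -0.024 0.321 rad/s, p_ee=0.643 -0.217 0.519 m, u=-7.983 -0.334 -0.002 N·m.
t=1.200 s (step 120): theta=2.538 1.456 -0.396 rad, dq=0.058 -0.007 0.279 rad/s, p_ee=0.643 -0.218 0.519 m, u=-8.035 -0.372 0.030 N·m.
t=1.230 s (step 123): theta=2.540 1.458 -0.411 rad, dq=0.064 0.010 0.198 rad/s, p_ee=0.644 -0.218 0.518 m, u=-8.082 -0.408 0.077 N·m.
t=1.260 s (step 126): theta=2.541 1.460 -0.423 rad, dq=0.071 0.008 0.301 rad/s, p_ee=0.644 -0.218 0.517 m, u=-8.094 -0.449 0.038 N·m.
t=1.290 s (step 129): theta=2.543 1.462 -0.436 rad, dq=0.063 0.047 -0.114 rad/s, p_ee=0.644 -0.218 0.517 m.
final p_ee position (m): 0.644 -0.218 0.517


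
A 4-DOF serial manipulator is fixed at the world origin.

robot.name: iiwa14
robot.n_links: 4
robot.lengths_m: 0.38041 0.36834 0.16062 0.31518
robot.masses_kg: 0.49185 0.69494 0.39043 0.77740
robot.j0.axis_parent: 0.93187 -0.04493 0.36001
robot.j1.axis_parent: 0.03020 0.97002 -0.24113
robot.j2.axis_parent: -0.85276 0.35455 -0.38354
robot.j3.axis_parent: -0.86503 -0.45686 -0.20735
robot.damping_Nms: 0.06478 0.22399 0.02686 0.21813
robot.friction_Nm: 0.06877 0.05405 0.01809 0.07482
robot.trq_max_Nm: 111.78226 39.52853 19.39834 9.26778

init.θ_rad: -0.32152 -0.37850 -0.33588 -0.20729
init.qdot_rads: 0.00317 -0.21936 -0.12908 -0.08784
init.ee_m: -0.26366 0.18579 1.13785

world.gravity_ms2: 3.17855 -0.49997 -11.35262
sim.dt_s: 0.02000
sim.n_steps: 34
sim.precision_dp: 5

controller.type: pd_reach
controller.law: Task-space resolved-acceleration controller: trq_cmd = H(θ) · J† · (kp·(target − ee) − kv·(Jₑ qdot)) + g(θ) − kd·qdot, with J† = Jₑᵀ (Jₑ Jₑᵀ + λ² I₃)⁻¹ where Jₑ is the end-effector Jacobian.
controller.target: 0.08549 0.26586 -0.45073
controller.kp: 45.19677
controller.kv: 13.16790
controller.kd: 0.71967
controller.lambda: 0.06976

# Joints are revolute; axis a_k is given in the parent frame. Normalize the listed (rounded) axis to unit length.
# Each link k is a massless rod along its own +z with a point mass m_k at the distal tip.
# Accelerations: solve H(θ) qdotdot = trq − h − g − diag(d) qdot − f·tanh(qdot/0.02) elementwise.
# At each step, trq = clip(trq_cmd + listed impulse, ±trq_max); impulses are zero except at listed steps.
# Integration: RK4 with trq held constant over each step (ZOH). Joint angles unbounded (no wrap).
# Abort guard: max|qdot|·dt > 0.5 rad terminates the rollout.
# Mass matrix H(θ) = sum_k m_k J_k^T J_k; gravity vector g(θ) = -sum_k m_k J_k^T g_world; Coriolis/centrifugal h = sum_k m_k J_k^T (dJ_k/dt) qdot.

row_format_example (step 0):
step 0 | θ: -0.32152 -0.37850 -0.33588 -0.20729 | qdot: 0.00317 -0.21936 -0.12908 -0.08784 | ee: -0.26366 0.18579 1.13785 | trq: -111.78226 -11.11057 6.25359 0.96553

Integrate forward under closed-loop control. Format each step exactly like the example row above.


step 1 | θ: -0.35403 -0.39593 -0.40383 -0.24795 | qdot: -3.22327 -1.50571 -6.85207 -3.42463 | ee: -0.26421 0.18597 1.12581 | trq: -76.54164 -8.00308 8.08490 2.27121
step 2 | θ: -0.43577 -0.43697 -0.57827 -0.31628 | qdot: -4.91895 -2.62102 -10.66950 -2.90326 | ee: -0.26008 0.19391 1.09183 | trq: -31.45933 -5.86901 6.16190 0.36189
step 3 | θ: -0.53794 -0.50330 -0.79248 -0.37034 | qdot: -5.31200 -4.00635 -10.85218 -2.24203 | ee: -0.25075 0.21331 1.04195 | trq: -0.79961 -5.78725 3.16164 -0.19686
step 4 | θ: -0.64306 -0.59575 -1.00289 -0.40385 | qdot: -5.22734 -5.23197 -10.23009 -1.05799 | ee: -0.23737 0.24195 0.98503 | trq: 16.54086 -6.17899 1.62846 -0.14152
step 5 | θ: -0.74486 -0.71150 -1.19729 -0.41515 | qdot: -4.97830 -6.33118 -9.23401 -0.09684 | ee: -0.22210 0.27595 0.92661 | trq: 26.18166 -6.85687 1.17313 0.56186
step 6 | θ: -0.84141 -0.84784 -1.37091 -0.40968 | qdot: -4.69501 -7.29297 -8.13845 0.56948 | ee: -0.20639 0.31253 0.86926 | trq: 31.34026 -7.40005 1.43801 1.54255
step 7 | θ: -0.93262 -1.00179 -1.52313 -0.39242 | qdot: -4.44199 -8.09060 -7.09793 1.08699 | ee: -0.19148 0.34980 0.81370 | trq: 33.36656 -7.44591 2.10949 2.40333
step 8 | θ: -1.01939 -1.16990 -1.65486 -0.36648 | qdot: -4.24430 -8.71041 -6.08854 1.43056 | ee: -0.17840 0.38633 0.75971 | trq: 33.12953 -7.04816 2.85908 3.06758
step 9 | θ: -1.10301 -1.34852 -1.76665 -0.33527 | qdot: -4.12171 -9.14367 -5.10293 1.60826 | ee: -0.16776 0.42107 0.70686 | trq: 31.36309 -6.41771 3.50069 3.52231
step 10 | θ: -1.18512 -1.53410 -1.85892 -0.30203 | qdot: -4.08681 -9.40477 -4.13682 1.62772 | ee: -0.15974 0.45313 0.65474 | trq: 28.79996 -5.82930 3.95404 3.80040
step 11 | θ: -1.26750 -1.72362 -1.93209 -0.26998 | qdot: -4.13813 -9.53612 -3.19854 1.48290 | ee: -0.15408 0.48176 0.60315 | trq: 26.08740 -5.52937 4.22651 3.95960
step 12 | θ: -1.35162 -1.91512 -1.98707 -0.24262 | qdot: -4.24418 -9.59560 -2.33418 1.14974 | ee: -0.15014 0.50643 0.55215 | trq: 23.70750 -5.70984 4.40144 4.06249
step 13 | θ: -1.43777 -2.10773 -2.02647 -0.22413 | qdot: -4.30807 -9.63310 -1.68791 0.59436 | ee: -0.14696 0.52683 0.50202 | trq: 21.96221 -6.49330 4.65076 4.15533
step 14 | θ: -1.52319 -2.30120 -2.05768 -0.21888 | qdot: -4.11624 -9.66344 -1.62585 -0.12177 | ee: -0.14343 0.54287 0.45304 | trq: 20.77522 -7.63532 5.26760 4.17806
step 15 | θ: -1.60011 -2.49497 -2.09767 -0.22640 | qdot: -3.39358 -9.64891 -2.72399 -0.54456 | ee: -0.13865 0.55406 0.40521 | trq: 18.96943 -7.69433 6.49101 3.76271
step 16 | θ: -1.65835 -2.68671 -2.16911 -0.23442 | qdot: -2.28818 -9.48822 -4.74493 -0.00193 | ee: -0.13306 0.55913 0.35799 | trq: 15.07177 -5.10071 7.75981 2.61282
step 17 | θ: -1.69967 -2.87224 -2.27000 -0.22729 | qdot: -1.81876 -9.06093 -5.40002 0.78912 | ee: -0.12912 0.55669 0.31157 | trq: 10.45981 -1.76191 7.53962 1.66576
step 18 | θ: -1.73906 -3.04598 -2.36764 -0.21303 | qdot: -2.11421 -8.31121 -4.38304 0.56186 | ee: -0.12858 0.54751 0.26742 | trq: 7.22862 0.02502 6.33562 1.83389
step 19 | θ: -1.78517 -3.20349 -2.44658 -0.20545 | qdot: -2.48966 -7.44448 -3.54446 0.17300 | ee: -0.13009 0.53377 0.22624 | trq: 5.68602 0.85354 5.69979 2.10004
step 20 | θ: -1.83851 -3.34357 -2.51217 -0.20422 | qdot: -2.83678 -6.57503 -3.05271 -0.02180 | ee: -0.13111 0.51719 0.18766 | trq: 5.32759 1.36459 5.46774 2.07607
step 21 | θ: -1.89834 -3.46636 -2.57005 -0.20503 | qdot: -3.14719 -5.71636 -2.74363 -0.04176 | ee: -0.13002 0.49922 0.15131 | trq: 5.71102 1.68315 5.33239 1.77723
step 22 | θ: -1.96418 -3.57201 -2.62183 -0.20635 | qdot: -3.43847 -4.86195 -2.43450 -0.07247 | ee: -0.12647 0.48105 0.11700 | trq: 6.40871 1.76192 5.09162 1.41230
step 23 | θ: -2.03511 -3.66101 -2.66809 -0.20735 | qdot: -3.65552 -4.05200 -2.18294 -0.01464 | ee: -0.12070 0.46354 0.08454 | trq: 7.21227 1.67101 4.77937 0.92486
step 24 | θ: -2.10978 -3.73437 -2.70910 -0.20735 | qdot: -3.81438 -3.29549 -1.89848 0.01278 | ee: -0.11321 0.44725 0.05377 | trq: 7.89833 1.41094 4.33909 0.45725
step 25 | θ: -2.18683 -3.79346 -2.74455 -0.20647 | qdot: -3.88862 -2.62603 -1.63152 0.07993 | ee: -0.10458 0.43243 0.02459 | trq: 8.43064 1.07340 3.83597 -0.03028
step 26 | θ: -2.26451 -3.84016 -2.77488 -0.20377 | qdot: -3.87463 -2.05433 -1.38777 0.19459 | ee: -0.09522 0.41916 -0.00318 | trq: 8.79935 0.71373 3.29903 -0.53156
step 27 | θ: -2.34128 -3.87630 -2.80024 -0.19897 | qdot: -3.79670 -1.56957 -1.13613 0.28701 | ee: -0.08550 0.40736 -0.02965 | trq: 8.99076 0.35117 2.73340 -0.97184
step 28 | θ: -2.41595 -3.90360 -2.82065 -0.19247 | qdot: -3.66418 -1.16748 -0.89416 0.36280 | ee: -0.07569 0.39688 -0.05487 | trq: 9.04634 0.01862 2.17883 -1.35036
step 29 | θ: -2.48755 -3.92359 -2.83637 -0.18465 | qdot: -3.49059 -0.83678 -0.66984 0.41835 | ee: -0.06597 0.38753 -0.07892 | trq: 9.00040 -0.27181 1.65947 -1.66285
step 30 | θ: -2.55538 -3.93758 -2.84784 -0.17588 | qdot: -3.28786 -0.56566 -0.47064 0.45638 | ee: -0.05648 0.37910 -0.10182 | trq: 8.88375 -0.51726 1.19191 -1.91383
step 31 | θ: -2.61897 -3.94664 -2.85560 -0.16651 | qdot: -3.06679 -0.34268 -0.30015 0.47950 | ee: -0.04727 0.37138 -0.12361 | trq: 8.71933 -0.72153 0.78393 -2.10942
step 32 | θ: -2.67803 -3.95163 -2.86022 -0.15679 | qdot: -2.83643 -0.15802 -0.15916 0.49057 | ee: -0.03842 0.36424 -0.14429 | trq: 8.52381 -0.89121 0.43713 -2.25667
step 33 | θ: -2.73246 -3.95324 -2.86230 -0.14695 | qdot: -2.60389 -0.00476 -0.04696 0.49331 | ee: -0.02994 0.35755 -0.16388 | trq: 8.30953 -1.03072 0.14932 -2.36335
step 34 | θ: -2.78225 -3.95215 -2.86246 -0.13697 | qdot: -2.37130 0.11164 0.02851 0.50702 | ee: -0.02186 0.35121 -0.18236


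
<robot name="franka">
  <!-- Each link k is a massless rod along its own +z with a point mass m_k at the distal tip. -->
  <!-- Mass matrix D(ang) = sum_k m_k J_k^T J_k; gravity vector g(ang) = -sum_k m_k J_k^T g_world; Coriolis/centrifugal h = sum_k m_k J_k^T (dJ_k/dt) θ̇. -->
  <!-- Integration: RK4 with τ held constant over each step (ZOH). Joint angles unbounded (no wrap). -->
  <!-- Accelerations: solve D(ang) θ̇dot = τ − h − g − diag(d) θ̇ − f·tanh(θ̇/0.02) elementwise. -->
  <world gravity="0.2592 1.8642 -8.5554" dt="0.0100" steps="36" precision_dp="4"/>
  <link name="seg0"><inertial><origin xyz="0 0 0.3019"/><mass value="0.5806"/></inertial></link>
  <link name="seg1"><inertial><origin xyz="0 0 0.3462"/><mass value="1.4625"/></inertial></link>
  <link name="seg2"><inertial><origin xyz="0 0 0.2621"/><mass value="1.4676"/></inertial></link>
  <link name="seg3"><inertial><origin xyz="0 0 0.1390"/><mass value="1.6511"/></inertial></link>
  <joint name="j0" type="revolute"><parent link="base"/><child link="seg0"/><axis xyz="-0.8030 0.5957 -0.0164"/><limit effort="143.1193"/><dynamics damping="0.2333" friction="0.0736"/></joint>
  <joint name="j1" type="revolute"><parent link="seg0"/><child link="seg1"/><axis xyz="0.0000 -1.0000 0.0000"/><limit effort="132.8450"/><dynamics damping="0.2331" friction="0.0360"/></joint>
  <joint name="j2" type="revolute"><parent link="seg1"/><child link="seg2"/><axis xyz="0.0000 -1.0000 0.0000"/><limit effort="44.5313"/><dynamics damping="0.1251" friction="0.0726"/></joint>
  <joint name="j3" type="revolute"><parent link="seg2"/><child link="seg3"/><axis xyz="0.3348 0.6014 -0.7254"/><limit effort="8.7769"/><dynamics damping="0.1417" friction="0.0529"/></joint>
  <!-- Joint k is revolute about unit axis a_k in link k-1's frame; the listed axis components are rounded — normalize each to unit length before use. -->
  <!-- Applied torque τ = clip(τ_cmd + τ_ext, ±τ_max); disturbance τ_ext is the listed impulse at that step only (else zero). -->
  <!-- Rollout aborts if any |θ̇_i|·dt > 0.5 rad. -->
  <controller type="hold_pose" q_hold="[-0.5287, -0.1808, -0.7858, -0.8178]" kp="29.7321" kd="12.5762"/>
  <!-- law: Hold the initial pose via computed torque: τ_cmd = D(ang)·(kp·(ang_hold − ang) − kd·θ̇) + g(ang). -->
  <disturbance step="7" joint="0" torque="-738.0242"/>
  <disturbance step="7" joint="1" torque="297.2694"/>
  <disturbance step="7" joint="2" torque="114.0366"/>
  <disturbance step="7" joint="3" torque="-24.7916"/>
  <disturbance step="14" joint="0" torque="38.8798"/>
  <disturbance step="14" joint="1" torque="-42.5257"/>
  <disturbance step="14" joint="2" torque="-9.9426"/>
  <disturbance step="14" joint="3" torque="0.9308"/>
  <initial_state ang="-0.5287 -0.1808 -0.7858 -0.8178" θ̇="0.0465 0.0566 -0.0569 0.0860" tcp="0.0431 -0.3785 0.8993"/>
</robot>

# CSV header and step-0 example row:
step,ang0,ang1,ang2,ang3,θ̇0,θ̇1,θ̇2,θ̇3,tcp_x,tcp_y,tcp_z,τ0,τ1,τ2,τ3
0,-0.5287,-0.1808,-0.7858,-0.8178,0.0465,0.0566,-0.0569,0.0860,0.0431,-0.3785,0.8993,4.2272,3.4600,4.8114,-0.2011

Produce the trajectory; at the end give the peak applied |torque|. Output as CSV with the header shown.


step,ang0,ang1,ang2,ang3,θ̇0,θ̇1,θ̇2,θ̇3,tcp_x,tcp_y,tcp_z,τ0,τ1,τ2,τ3
1,-0.5283,-0.1803,-0.7863,-0.8174,0.0402,0.0421,-0.0445,0.0160,0.0433,-0.3781,0.8994,4.3666,3.4373,4.7884,-0.1922
2,-0.5279,-0.1799,-0.7867,-0.8174,0.0341,0.0305,-0.0259,0.0199,0.0433,-0.3779,0.8995,4.4922,3.4166,4.7676,-0.1885
3,-0.5276,-0.1797,-0.7869,-0.8174,0.0288,0.0213,-0.0122,0.0208,0.0434,-0.3776,0.8996,4.6053,3.3975,4.7503,-0.1851
4,-0.5273,-0.1795,-0.7870,-0.8173,0.0242,0.0148,-0.0040,0.0188,0.0435,-0.3775,0.8997,4.7070,3.3795,4.7375,-0.1822
5,-0.5271,-0.1794,-0.7871,-0.8173,0.0202,0.0105,0.0003,0.0161,0.0435,-0.3773,0.8997,4.7983,3.3626,4.7282,-0.1798
6,-0.5269,-0.1793,-0.7871,-0.8174,0.0168,0.0075,0.0023,0.0136,0.0435,-0.3772,0.8998,4.8800,3.3468,4.7210,-0.1778
7,-0.5267,-0.1792,-0.7871,-0.8174,0.0138,0.0054,0.0032,0.0114,0.0436,-0.3771,0.8998,-143.1193,132.8450,44.5313,-8.7769
8,-0.5272,-0.1712,-0.7971,-0.8219,-0.1104,1.5851,-1.9840,-0.8115,0.0409,-0.3774,0.8990,23.9298,-13.2465,-0.3687,0.9098
9,-0.5283,-0.1566,-0.8150,-0.8275,-0.1022,1.3502,-1.5970,-0.3365,0.0359,-0.3780,0.8974,22.1735,-11.7123,0.1389,0.7854
10,-0.5293,-0.1441,-0.8294,-0.8293,-0.0934,1.1463,-1.2876,-0.0455,0.0316,-0.3786,0.8961,20.5848,-10.3258,0.5949,0.6774
11,-0.5302,-0.1335,-0.8410,-0.8291,-0.0837,0.9677,-1.0479,0.0399,0.0279,-0.3791,0.8951,19.1475,-9.0730,1.0052,0.5890
12,-0.5309,-0.1247,-0.8505,-0.8288,-0.0738,0.8114,-0.8572,0.0187,0.0247,-0.3796,0.8941,17.8475,-7.9411,1.3747,0.5154
13,-0.5316,-0.1172,-0.8583,-0.8287,-0.0650,0.6758,-0.6926,0.0245,0.0219,-0.3800,0.8934,16.6718,-6.9185,1.7076,0.4470
14,-0.5322,-0.1111,-0.8645,-0.8286,-0.0569,0.5577,-0.5526,0.0293,0.0196,-0.3804,0.8928,54.4883,-48.5203,-7.9349,1.3159
15,-0.5328,-0.1098,-0.8660,-0.8390,-0.0481,-0.2957,0.2561,-2.0046,0.0180,-0.3810,0.8925,9.6775,0.2775,3.5381,0.1974
16,-0.5332,-0.1126,-0.8632,-0.8552,-0.0431,-0.2640,0.2954,-1.2615,0.0172,-0.3818,0.8926,9.2813,0.5148,3.6556,0.1432
17,-0.5336,-0.1151,-0.8602,-0.8652,-0.0380,-0.2379,0.3066,-0.7673,0.0167,-0.3824,0.8927,8.9234,0.7308,3.7641,0.1005
18,-0.5340,-0.1174,-0.8572,-0.8711,-0.0328,-0.2159,0.3017,-0.4367,0.0165,-0.3829,0.8929,8.6000,0.9275,3.8637,0.0662
19,-0.5343,-0.1194,-0.8542,-0.8743,-0.0275,-0.1972,0.2878,-0.2146,0.0164,-0.3832,0.8931,8.3078,1.1065,3.9548,0.0380
20,-0.5345,-0.1213,-0.8514,-0.8757,-0.0225,-0.1809,0.2692,-0.0649,0.0165,-0.3836,0.8933,8.0439,1.2694,4.0378,0.0144
21,-0.5347,-0.1230,-0.8489,-0.8759,-0.0172,-0.1674,0.2425,-0.0136,0.0167,-0.3838,0.8935,7.8060,1.4178,4.1133,-0.0022
22,-0.5349,-0.1247,-0.8466,-0.8759,-0.0120,-0.1559,0.2135,-0.0119,0.0169,-0.3840,0.8936,7.5919,1.5529,4.1817,-0.0143
23,-0.5350,-0.1262,-0.8445,-0.8758,-0.0076,-0.1457,0.1879,-0.0101,0.0172,-0.3841,0.8938,7.3996,1.6761,4.2435,-0.0253
24,-0.5350,-0.1276,-0.8427,-0.8758,-0.0038,-0.1365,0.1654,-0.0081,0.0175,-0.3842,0.8939,7.2273,1.7882,4.2994,-0.0353
25,-0.5351,-0.1289,-0.8412,-0.8757,-0.0006,-0.1283,0.1455,-0.0061,0.0179,-0.3842,0.8940,7.0729,1.8905,4.3501,-0.0444
26,-0.5351,-0.1301,-0.8398,-0.8757,0.0022,-0.1210,0.1280,-0.0045,0.0183,-0.3842,0.8941,6.9346,1.9837,4.3959,-0.0526
27,-0.5350,-0.1313,-0.8386,-0.8756,0.0046,-0.1144,0.1124,-0.0041,0.0187,-0.3842,0.8942,6.8105,2.0687,4.4374,-0.0600
28,-0.5350,-0.1324,-0.8375,-0.8755,0.0066,-0.1084,0.0986,-0.0040,0.0191,-0.3841,0.8943,6.6992,2.1462,4.4749,-0.0666
29,-0.5349,-0.1335,-0.8366,-0.8755,0.0083,-0.1031,0.0865,-0.0038,0.0196,-0.3841,0.8944,6.5991,2.2169,4.5089,-0.0727
30,-0.5348,-0.1345,-0.8358,-0.8754,0.0097,-0.0982,0.0758,-0.0037,0.0200,-0.3840,0.8944,6.5092,2.2815,4.5397,-0.0782
31,-0.5347,-0.1354,-0.8350,-0.8753,0.0109,-0.0937,0.0664,-0.0035,0.0205,-0.3839,0.8945,6.4282,2.3404,4.5677,-0.0831
32,-0.5346,-0.1364,-0.8344,-0.8752,0.0119,-0.0896,0.0581,-0.0035,0.0210,-0.3838,0.8945,6.3552,2.3942,4.5930,-0.0876
33,-0.5345,-0.1372,-0.8338,-0.8752,0.0127,-0.0859,0.0509,-0.0033,0.0214,-0.3837,0.8946,6.2894,2.4434,4.6159,-0.0917
34,-0.5343,-0.1381,-0.8333,-0.8751,0.0133,-0.0824,0.0446,-0.0033,0.0219,-0.3836,0.8946,6.2300,2.4884,4.6366,-0.0955
35,-0.5342,-0.1389,-0.8329,-0.8750,0.0139,-0.0793,0.0391,-0.0031,0.0224,-0.3834,0.8947,6.1764,2.5296,4.6552,-0.0988
36,-0.5341,-0.1397,-0.8325,-0.8749,0.0143,-0.0764,0.0345,-0.0030,0.0229,-0.3833,0.8947,,,,
# max |τ| (N·m): 143.1193


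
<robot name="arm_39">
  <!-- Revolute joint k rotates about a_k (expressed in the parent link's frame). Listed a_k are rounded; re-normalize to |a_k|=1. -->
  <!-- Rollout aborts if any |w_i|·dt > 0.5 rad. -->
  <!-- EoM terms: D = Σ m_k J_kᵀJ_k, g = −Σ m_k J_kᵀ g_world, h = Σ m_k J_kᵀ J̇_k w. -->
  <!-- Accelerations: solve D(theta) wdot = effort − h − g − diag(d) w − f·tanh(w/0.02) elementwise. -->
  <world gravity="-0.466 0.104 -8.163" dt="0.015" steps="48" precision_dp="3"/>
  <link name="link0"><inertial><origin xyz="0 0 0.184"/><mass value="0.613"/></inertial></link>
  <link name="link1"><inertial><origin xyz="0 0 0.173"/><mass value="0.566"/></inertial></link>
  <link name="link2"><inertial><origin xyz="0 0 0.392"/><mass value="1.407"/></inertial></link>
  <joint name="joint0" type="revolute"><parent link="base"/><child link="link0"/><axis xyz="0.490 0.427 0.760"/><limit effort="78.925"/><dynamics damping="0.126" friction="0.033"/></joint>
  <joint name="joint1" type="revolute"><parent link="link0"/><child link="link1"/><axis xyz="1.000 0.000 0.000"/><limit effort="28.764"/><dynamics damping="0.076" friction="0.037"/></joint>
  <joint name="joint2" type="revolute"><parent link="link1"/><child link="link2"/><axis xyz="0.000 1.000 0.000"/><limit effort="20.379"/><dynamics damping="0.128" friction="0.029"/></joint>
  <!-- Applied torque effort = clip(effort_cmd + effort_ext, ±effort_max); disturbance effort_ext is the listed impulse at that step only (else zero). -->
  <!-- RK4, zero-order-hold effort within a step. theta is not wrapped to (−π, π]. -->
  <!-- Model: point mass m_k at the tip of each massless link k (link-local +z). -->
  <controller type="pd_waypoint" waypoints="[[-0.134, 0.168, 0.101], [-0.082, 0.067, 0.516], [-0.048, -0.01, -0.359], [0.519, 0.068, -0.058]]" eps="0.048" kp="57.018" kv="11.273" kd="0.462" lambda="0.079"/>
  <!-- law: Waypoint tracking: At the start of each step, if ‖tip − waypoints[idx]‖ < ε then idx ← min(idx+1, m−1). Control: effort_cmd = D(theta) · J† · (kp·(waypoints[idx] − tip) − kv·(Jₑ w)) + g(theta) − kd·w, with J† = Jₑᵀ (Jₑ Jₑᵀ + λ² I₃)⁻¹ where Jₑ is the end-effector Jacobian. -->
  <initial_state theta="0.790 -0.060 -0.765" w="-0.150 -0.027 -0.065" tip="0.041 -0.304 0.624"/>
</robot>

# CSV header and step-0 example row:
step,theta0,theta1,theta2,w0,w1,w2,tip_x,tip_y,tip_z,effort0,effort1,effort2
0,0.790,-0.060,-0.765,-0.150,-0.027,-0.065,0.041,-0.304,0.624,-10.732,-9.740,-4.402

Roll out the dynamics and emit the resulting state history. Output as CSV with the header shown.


step,theta0,theta1,theta2,w0,w1,w2,tip_x,tip_y,tip_z,effort0,effort1,effort2
1,0.801,-0.079,-0.778,1.580,-2.409,-1.583,0.038,-0.302,0.623,-9.843,-7.501,-2.619
2,0.828,-0.121,-0.805,2.018,-3.280,-2.047,0.033,-0.298,0.620,-8.781,-6.243,-1.543
3,0.858,-0.173,-0.836,2.018,-3.630,-2.133,0.025,-0.293,0.616,-7.771,-5.338,-0.775
4,0.887,-0.228,-0.868,1.855,-3.764,-2.083,0.016,-0.288,0.612,-6.853,-4.589,-0.164
5,0.913,-0.285,-0.898,1.622,-3.786,-1.986,0.005,-0.282,0.608,-6.023,-3.927,0.350
6,0.936,-0.341,-0.927,1.356,-3.736,-1.880,-0.007,-0.277,0.603,-5.268,-3.323,0.795
7,0.954,-0.396,-0.955,1.075,-3.639,-1.784,-0.020,-0.271,0.598,-4.578,-2.766,1.184
8,0.968,-0.450,-0.981,0.793,-3.512,-1.704,-0.035,-0.265,0.593,-3.944,-2.247,1.526
9,0.977,-0.501,-1.006,0.518,-3.369,-1.645,-0.050,-0.258,0.587,-3.361,-1.761,1.826
10,0.983,-0.551,-1.030,0.257,-3.223,-1.606,-0.066,-0.252,0.581,-2.825,-1.303,2.089
11,0.985,-0.598,-1.054,0.015,-3.083,-1.582,-0.082,-0.245,0.574,-2.331,-0.870,2.317
12,0.984,-0.643,-1.078,-0.180,-2.992,-1.565,-0.099,-0.238,0.566,-1.894,-0.444,2.510
13,0.979,-0.687,-1.101,-0.379,-2.880,-1.558,-0.115,-0.231,0.558,-1.479,-0.055,2.676
14,0.972,-0.729,-1.125,-0.566,-2.770,-1.557,-0.132,-0.223,0.550,-1.088,0.308,2.813
15,0.962,-0.770,-1.148,-0.737,-2.671,-1.559,-0.149,-0.215,0.541,-0.723,0.649,2.924
16,0.950,-0.809,-1.171,-0.892,-2.582,-1.561,-0.166,-0.207,0.531,-0.381,0.969,3.010
17,0.935,-0.847,-1.195,-1.033,-2.502,-1.562,-0.182,-0.199,0.521,-0.059,1.268,3.072
18,0.919,-0.884,-1.218,-1.162,-2.430,-1.561,-0.198,-0.190,0.511,0.244,1.544,3.110
19,0.900,-0.919,-1.242,-1.280,-2.363,-1.556,-0.213,-0.181,0.500,0.528,1.798,3.126
20,0.880,-0.954,-1.265,-1.388,-2.300,-1.549,-0.228,-0.172,0.488,0.795,2.030,3.120
21,0.859,-0.988,-1.288,-1.487,-2.239,-1.538,-0.242,-0.163,0.477,1.046,2.238,3.093
22,0.836,-1.021,-1.311,-1.577,-2.180,-1.523,-0.256,-0.153,0.465,1.281,2.423,3.047
23,0.811,-1.053,-1.334,-1.660,-2.121,-1.505,-0.269,-0.143,0.453,1.499,2.585,2.981
24,0.786,-1.085,-1.356,-1.735,-2.061,-1.484,-0.281,-0.133,0.440,1.703,2.724,2.897
25,0.759,-1.115,-1.379,-1.804,-1.999,-1.460,-0.292,-0.124,0.428,1.891,2.840,2.796
26,0.732,-1.144,-1.400,-1.865,-1.936,-1.434,-0.303,-0.114,0.415,2.064,2.934,2.681
27,0.703,-1.173,-1.422,-1.920,-1.870,-1.406,-0.312,-0.104,0.403,2.223,3.007,2.551
28,0.674,-1.200,-1.443,-1.968,-1.802,-1.376,-0.321,-0.094,0.391,2.368,3.059,2.410
29,0.644,-1.227,-1.463,-2.009,-1.732,-1.344,-0.329,-0.084,0.378,2.501,3.092,2.258
30,0.614,-1.252,-1.483,-2.044,-1.659,-1.311,-0.337,-0.074,0.367,2.621,3.108,2.099
31,0.583,-1.276,-1.502,-2.071,-1.585,-1.278,-0.344,-0.064,0.355,2.729,3.108,1.933
32,0.552,-1.300,-1.521,-2.093,-1.509,-1.244,-0.350,-0.054,0.343,2.827,3.094,1.762
33,0.520,-1.322,-1.540,-2.107,-1.431,-1.209,-0.355,-0.045,0.332,2.915,3.067,1.589
34,0.488,-1.343,-1.558,-2.116,-1.353,-1.175,-0.360,-0.035,0.321,2.994,3.029,1.416
35,0.457,-1.362,-1.575,-2.119,-1.274,-1.141,-0.364,-0.026,0.311,3.065,2.981,1.243
36,0.425,-1.381,-1.592,-2.116,-1.195,-1.107,-0.368,-0.017,0.300,3.128,2.926,1.072
37,0.393,-1.398,-1.608,-2.108,-1.116,-1.074,-0.371,-0.008,0.290,3.184,2.865,0.904
38,0.362,-1.414,-1.624,-2.096,-1.038,-1.042,-0.374,0.000,0.281,3.233,2.798,0.742
39,0.330,-1.429,-1.640,-2.079,-0.961,-1.011,-0.377,0.008,0.272,3.278,2.728,0.584
40,0.299,-1.443,-1.655,-2.059,-0.886,-0.982,-0.379,0.017,0.263,3.317,2.655,0.433
41,0.268,-1.456,-1.669,-2.035,-0.812,-0.954,-0.380,0.025,0.254,3.352,2.581,0.288
42,0.238,-1.468,-1.683,-2.009,-0.741,-0.927,-0.381,0.032,0.246,3.383,2.506,0.150
43,0.208,-1.478,-1.697,-1.980,-0.672,-0.903,-0.382,0.040,0.238,3.410,2.430,0.019
44,0.179,-1.488,-1.710,-1.950,-0.606,-0.880,-0.383,0.047,0.231,3.434,2.355,-0.104
45,0.150,-1.497,-1.723,-1.918,-0.542,-0.860,-0.384,0.054,0.223,3.456,2.281,-0.220
46,0.121,-1.504,-1.736,-1.885,-0.482,-0.841,-0.384,0.061,0.216,3.474,2.207,-0.329
47,0.093,-1.511,-1.749,-1.852,-0.425,-0.824,-0.384,0.067,0.209,3.490,2.135,-0.430
48,0.066,-1.517,-1.761,-1.818,-0.371,-0.809,-0.384,0.073,0.203,,,
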